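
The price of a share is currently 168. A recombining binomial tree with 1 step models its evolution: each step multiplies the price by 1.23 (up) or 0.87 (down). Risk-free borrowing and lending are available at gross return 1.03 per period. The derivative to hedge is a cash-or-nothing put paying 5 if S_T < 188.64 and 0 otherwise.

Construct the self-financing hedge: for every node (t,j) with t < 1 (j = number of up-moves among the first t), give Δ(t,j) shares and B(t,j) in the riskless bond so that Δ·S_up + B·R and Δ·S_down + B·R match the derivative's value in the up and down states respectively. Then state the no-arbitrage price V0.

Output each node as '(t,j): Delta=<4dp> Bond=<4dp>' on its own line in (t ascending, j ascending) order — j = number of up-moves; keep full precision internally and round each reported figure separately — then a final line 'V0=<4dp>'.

Risk-neutral probability p* = (R−d)/(u−d) = (1.03−0.87)/(1.23−0.87) = 0.4444.
Payoff layer (t=1): V(1,0)=5.0000, V(1,1)=0.0000
(0,0): S=168.0000. Δ = (V_up−V_dn)/(S_up−S_dn) = (0.0000−5.0000)/(206.6400−146.1600) = -0.0827. V = [p*·0.0000 + (1−p*)·5.0000]/1.03 = 2.6969. B = V − Δ·S = 16.5858.
Each (Δ,B) replicates both successor values, so the strategy is self-financing and V0 is arbitrage-free.

(0,0): Delta=-0.0827 Bond=16.5858
V0=2.6969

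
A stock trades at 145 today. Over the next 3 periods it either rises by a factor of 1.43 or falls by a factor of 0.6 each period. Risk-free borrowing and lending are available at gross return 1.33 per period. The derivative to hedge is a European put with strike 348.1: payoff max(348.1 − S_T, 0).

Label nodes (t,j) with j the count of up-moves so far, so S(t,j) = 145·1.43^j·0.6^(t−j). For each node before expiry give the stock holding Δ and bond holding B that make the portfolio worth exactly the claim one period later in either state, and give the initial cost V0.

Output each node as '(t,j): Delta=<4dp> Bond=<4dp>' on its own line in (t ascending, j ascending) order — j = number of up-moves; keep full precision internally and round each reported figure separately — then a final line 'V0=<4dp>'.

(0,0): Delta=-0.7242 Bond=129.9187
(1,0): Delta=-1.0000 Bond=196.7890
(1,1): Delta=-0.7083 Bond=169.5046
(2,0): Delta=-1.0000 Bond=261.7293
(2,1): Delta=-1.0000 Bond=261.7293
(2,2): Delta=-0.6916 Bond=220.4701
V0=24.9138

Risk-neutral probability p* = (R−d)/(u−d) = (1.33−0.6)/(1.43−0.6) = 0.8795.
Terminal payoffs: V(3,0)=316.7800, V(3,1)=273.4540, V(3,2)=170.1937, V(3,3)=0.0000
  t=2,j=0: stock 52.2000 → up 74.6460 (V=273.4540), down 31.3200 (V=316.7800). Price 209.5293; hedge Δ=-1.0000, bond B=261.7293.
  t=2,j=1: stock 124.4100 → up 177.9063 (V=170.1937), down 74.6460 (V=273.4540). Price 137.3193; hedge Δ=-1.0000, bond B=261.7293.
  t=2,j=2: stock 296.5105 → up 424.0100 (V=0.0000), down 177.9063 (V=170.1937). Price 15.4175; hedge Δ=-0.6916, bond B=220.4701.
  t=1,j=0: stock 87.0000 → up 124.4100 (V=137.3193), down 52.2000 (V=209.5293). Price 109.7890; hedge Δ=-1.0000, bond B=196.7890.
  t=1,j=1: stock 207.3500 → up 296.5105 (V=15.4175), down 124.4100 (V=137.3193). Price 22.6349; hedge Δ=-0.7083, bond B=169.5046.
  t=0,j=0: stock 145.0000 → up 207.3500 (V=22.6349), down 87.0000 (V=109.7890). Price 24.9138; hedge Δ=-0.7242, bond B=129.9187.
Self-financing check: at every node Δ·S+B equals the discounted successor values.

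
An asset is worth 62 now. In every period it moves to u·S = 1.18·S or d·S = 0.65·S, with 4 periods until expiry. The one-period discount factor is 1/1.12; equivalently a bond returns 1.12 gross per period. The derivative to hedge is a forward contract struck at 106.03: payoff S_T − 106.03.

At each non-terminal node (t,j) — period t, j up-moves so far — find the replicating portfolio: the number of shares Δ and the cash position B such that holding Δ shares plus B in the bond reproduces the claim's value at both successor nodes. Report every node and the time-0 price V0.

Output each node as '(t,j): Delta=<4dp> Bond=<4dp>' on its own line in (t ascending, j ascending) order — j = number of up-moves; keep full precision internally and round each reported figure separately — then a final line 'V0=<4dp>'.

Since d<R<u, set p* = (R−d)/(u−d) = 0.8868; price each node as the discounted p*-expectation of its children.
Terminal payoffs: V(4,0)=-94.9626, V(4,1)=-85.9384, V(4,2)=-69.5561, V(4,3)=-39.8158, V(4,4)=14.1742
  t=3,j=0: stock 17.0267 → up 20.0916 (V=-85.9384), down 11.0674 (V=-94.9626). Price -77.6429; hedge Δ=1.0000, bond B=-94.6696.
  t=3,j=1: stock 30.9101 → up 36.4739 (V=-69.5561), down 20.0916 (V=-85.9384). Price -63.7595; hedge Δ=1.0000, bond B=-94.6696.
  t=3,j=2: stock 56.1137 → up 66.2142 (V=-39.8158), down 36.4739 (V=-69.5561). Price -38.5559; hedge Δ=1.0000, bond B=-94.6696.
  t=3,j=3: stock 101.8680 → up 120.2042 (V=14.1742), down 66.2142 (V=-39.8158). Price 7.1983; hedge Δ=1.0000, bond B=-94.6696.
  t=2,j=0: stock 26.1950 → up 30.9101 (V=-63.7595), down 17.0268 (V=-77.6429). Price -58.3315; hedge Δ=1.0000, bond B=-84.5265.
  t=2,j=1: stock 47.5540 → up 56.1137 (V=-38.5559), down 30.9101 (V=-63.7595). Price -36.9725; hedge Δ=1.0000, bond B=-84.5265.
  t=2,j=2: stock 86.3288 → up 101.8680 (V=7.1983), down 56.1137 (V=-38.5559). Price 1.8023; hedge Δ=1.0000, bond B=-84.5265.
  t=1,j=0: stock 40.3000 → up 47.5540 (V=-36.9725), down 26.1950 (V=-58.3315). Price -35.1701; hedge Δ=1.0000, bond B=-75.4701.
  t=1,j=1: stock 73.1600 → up 86.3288 (V=1.8023), down 47.5540 (V=-36.9725). Price -2.3101; hedge Δ=1.0000, bond B=-75.4701.
  t=0,j=0: stock 62.0000 → up 73.1600 (V=-2.3101), down 40.3000 (V=-35.1701). Price -5.3840; hedge Δ=1.0000, bond B=-67.3840.
Each (Δ,B) replicates both successor values, so the strategy is self-financing and V0 is arbitrage-free.

(0,0): Delta=1.0000 Bond=-67.3840
(1,0): Delta=1.0000 Bond=-75.4701
(1,1): Delta=1.0000 Bond=-75.4701
(2,0): Delta=1.0000 Bond=-84.5265
(2,1): Delta=1.0000 Bond=-84.5265
(2,2): Delta=1.0000 Bond=-84.5265
(3,0): Delta=1.0000 Bond=-94.6696
(3,1): Delta=1.0000 Bond=-94.6696
(3,2): Delta=1.0000 Bond=-94.6696
(3,3): Delta=1.0000 Bond=-94.6696
V0=-5.3840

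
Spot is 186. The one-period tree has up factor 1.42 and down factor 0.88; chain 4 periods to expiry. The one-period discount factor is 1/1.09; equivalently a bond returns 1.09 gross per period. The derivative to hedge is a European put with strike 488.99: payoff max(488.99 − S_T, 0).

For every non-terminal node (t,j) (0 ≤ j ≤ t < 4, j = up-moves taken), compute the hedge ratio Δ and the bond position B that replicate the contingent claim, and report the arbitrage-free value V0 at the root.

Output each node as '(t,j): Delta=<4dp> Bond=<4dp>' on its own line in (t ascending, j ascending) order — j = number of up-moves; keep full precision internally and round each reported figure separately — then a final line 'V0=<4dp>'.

(0,0): Delta=-0.8792 Bond=328.2662
(1,0): Delta=-1.0000 Bond=377.5900
(1,1): Delta=-0.7615 Bond=326.7276
(2,0): Delta=-1.0000 Bond=411.5731
(2,1): Delta=-1.0000 Bond=411.5731
(2,2): Delta=-0.5292 Bond=269.0130
(3,0): Delta=-1.0000 Bond=448.6147
(3,1): Delta=-1.0000 Bond=448.6147
(3,2): Delta=-1.0000 Bond=448.6147
(3,3): Delta=-0.0707 Bond=49.0390
V0=164.7433

Risk-neutral probability p* = (R−d)/(u−d) = (1.09−0.88)/(1.42−0.88) = 0.3889.
Terminal values V(4,·): V(4,0)=377.4467, V(4,1)=308.9996, V(4,2)=198.5510, V(4,3)=20.3270, V(4,4)=0.0000
  t=3,j=0: stock 126.7538 → up 179.9904 (V=308.9996), down 111.5433 (V=377.4467). Price 321.8609; hedge Δ=-1.0000, bond B=448.6147.
  t=3,j=1: stock 204.5345 → up 290.4390 (V=198.5510), down 179.9904 (V=308.9996). Price 244.0802; hedge Δ=-1.0000, bond B=448.6147.
  t=3,j=2: stock 330.0444 → up 468.6630 (V=20.3270), down 290.4390 (V=198.5510). Price 118.5703; hedge Δ=-1.0000, bond B=448.6147.
  t=3,j=3: stock 532.5716 → up 756.2516 (V=0.0000), down 468.6630 (V=20.3270). Price 11.3964; hedge Δ=-0.0707, bond B=49.0390.
  t=2,j=0: stock 144.0384 → up 204.5345 (V=244.0802), down 126.7538 (V=321.8609). Price 267.5347; hedge Δ=-1.0000, bond B=411.5731.
  t=2,j=1: stock 232.4256 → up 330.0444 (V=118.5703), down 204.5345 (V=244.0802). Price 179.1475; hedge Δ=-1.0000, bond B=411.5731.
  t=2,j=2: stock 375.0504 → up 532.5716 (V=11.3964), down 330.0444 (V=118.5703). Price 70.5427; hedge Δ=-0.5292, bond B=269.0130.
  t=1,j=0: stock 163.6800 → up 232.4256 (V=179.1475), down 144.0384 (V=267.5347). Price 213.9100; hedge Δ=-1.0000, bond B=377.5900.
  t=1,j=1: stock 264.1200 → up 375.0504 (V=70.5427), down 232.4256 (V=179.1475). Price 125.6076; hedge Δ=-0.7615, bond B=326.7276.
  t=0,j=0: stock 186.0000 → up 264.1200 (V=125.6076), down 163.6800 (V=213.9100). Price 164.7433; hedge Δ=-0.8792, bond B=328.2662.
Self-financing check: at every node Δ·S+B equals the discounted successor values.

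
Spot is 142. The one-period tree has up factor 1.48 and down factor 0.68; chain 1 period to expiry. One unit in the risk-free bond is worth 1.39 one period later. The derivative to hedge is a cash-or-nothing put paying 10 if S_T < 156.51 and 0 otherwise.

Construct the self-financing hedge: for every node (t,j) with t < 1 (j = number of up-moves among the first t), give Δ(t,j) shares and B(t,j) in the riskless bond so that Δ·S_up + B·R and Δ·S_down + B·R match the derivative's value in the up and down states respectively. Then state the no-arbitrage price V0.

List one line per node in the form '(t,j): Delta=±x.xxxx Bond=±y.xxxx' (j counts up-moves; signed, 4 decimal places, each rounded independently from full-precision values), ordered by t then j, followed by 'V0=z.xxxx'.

Risk-neutral probability p* = (R−d)/(u−d) = (1.39−0.68)/(1.48−0.68) = 0.8875.
Terminal payoffs: V(1,0)=10.0000, V(1,1)=0.0000
  t=0,j=0: stock 142.0000 → up 210.1600 (V=0.0000), down 96.5600 (V=10.0000). Price 0.8094; hedge Δ=-0.0880, bond B=13.3094.
Check: Δ(0,0)·S0 + B(0,0) = 0.8094 = V0.

(0,0): Delta=-0.0880 Bond=13.3094
V0=0.8094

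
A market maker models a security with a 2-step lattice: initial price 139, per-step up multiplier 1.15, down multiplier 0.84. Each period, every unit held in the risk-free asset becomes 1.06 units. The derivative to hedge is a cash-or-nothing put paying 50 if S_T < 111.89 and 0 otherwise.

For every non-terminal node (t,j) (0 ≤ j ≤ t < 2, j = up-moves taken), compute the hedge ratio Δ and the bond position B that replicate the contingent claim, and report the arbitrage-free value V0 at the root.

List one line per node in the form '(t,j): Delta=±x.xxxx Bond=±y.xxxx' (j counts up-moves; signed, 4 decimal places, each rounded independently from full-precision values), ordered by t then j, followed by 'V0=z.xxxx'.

Since d<R<u, set p* = (R−d)/(u−d) = 0.7097; price each node as the discounted p*-expectation of its children.
Terminal values V(2,·): V(2,0)=50.0000, V(2,1)=0.0000, V(2,2)=0.0000
(1,0): S=116.7600. Δ = (V_up−V_dn)/(S_up−S_dn) = (0.0000−50.0000)/(134.2740−98.0784) = -1.3814. V = [p*·0.0000 + (1−p*)·50.0000]/1.06 = 13.6945. B = V − Δ·S = 174.9848.
(1,1): S=159.8500. Δ = (V_up−V_dn)/(S_up−S_dn) = (0.0000−0.0000)/(183.8275−134.2740) = 0.0000. V = [p*·0.0000 + (1−p*)·0.0000]/1.06 = 0.0000. B = V − Δ·S = 0.0000.
(0,0): S=139.0000. Δ = (V_up−V_dn)/(S_up−S_dn) = (0.0000−13.6945)/(159.8500−116.7600) = -0.3178. V = [p*·0.0000 + (1−p*)·13.6945]/1.06 = 3.7508. B = V − Δ·S = 47.9264.
Check: Δ(0,0)·S0 + B(0,0) = 3.7508 = V0.

(0,0): Delta=-0.3178 Bond=47.9264
(1,0): Delta=-1.3814 Bond=174.9848
(1,1): Delta=0.0000 Bond=0.0000
V0=3.7508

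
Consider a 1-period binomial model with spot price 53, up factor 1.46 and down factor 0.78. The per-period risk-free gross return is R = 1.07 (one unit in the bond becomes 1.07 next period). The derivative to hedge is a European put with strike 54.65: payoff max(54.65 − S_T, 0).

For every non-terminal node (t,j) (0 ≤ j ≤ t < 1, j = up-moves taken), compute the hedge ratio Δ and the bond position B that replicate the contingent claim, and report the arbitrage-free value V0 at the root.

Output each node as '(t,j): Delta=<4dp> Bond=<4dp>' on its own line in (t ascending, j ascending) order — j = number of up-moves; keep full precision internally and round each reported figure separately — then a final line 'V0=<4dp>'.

Since d<R<u, set p* = (R−d)/(u−d) = 0.4265; price each node as the discounted p*-expectation of its children.
Terminal payoffs: V(1,0)=13.3100, V(1,1)=0.0000
(0,0): S=53.0000. Δ = (V_up−V_dn)/(S_up−S_dn) = (0.0000−13.3100)/(77.3800−41.3400) = -0.3693. V = [p*·0.0000 + (1−p*)·13.3100]/1.07 = 7.1343. B = V − Δ·S = 26.7078.
Each (Δ,B) replicates both successor values, so the strategy is self-financing and V0 is arbitrage-free.

(0,0): Delta=-0.3693 Bond=26.7078
V0=7.1343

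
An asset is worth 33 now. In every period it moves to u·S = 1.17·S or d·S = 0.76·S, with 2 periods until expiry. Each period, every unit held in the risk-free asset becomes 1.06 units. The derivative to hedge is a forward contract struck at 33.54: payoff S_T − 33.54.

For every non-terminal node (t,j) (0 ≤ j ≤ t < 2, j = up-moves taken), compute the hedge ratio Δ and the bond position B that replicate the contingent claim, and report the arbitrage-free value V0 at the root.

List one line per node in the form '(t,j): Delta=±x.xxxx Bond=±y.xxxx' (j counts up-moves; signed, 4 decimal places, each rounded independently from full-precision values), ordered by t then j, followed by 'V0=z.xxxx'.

(0,0): Delta=1.0000 Bond=-29.8505
(1,0): Delta=1.0000 Bond=-31.6415
(1,1): Delta=1.0000 Bond=-31.6415
V0=3.1495

The replicating-portfolio and risk-neutral prices coincide; use p* = (1.06−0.76)/(1.17−0.76) = 0.7317 for the latter.
Terminal values V(2,·): V(2,0)=-14.4792, V(2,1)=-4.1964, V(2,2)=11.6337
Node (1,0) S=25.0800: V=(p*·-4.1964+(1−p*)·-14.4792)/1.06=-6.5615; Δ=(-4.1964−-14.4792)/(29.3436−19.0608)=1.0000; B=V−Δ·S=-31.6415
Node (1,1) S=38.6100: V=(p*·11.6337+(1−p*)·-4.1964)/1.06=6.9685; Δ=(11.6337−-4.1964)/(45.1737−29.3436)=1.0000; B=V−Δ·S=-31.6415
Node (0,0) S=33.0000: V=(p*·6.9685+(1−p*)·-6.5615)/1.06=3.1495; Δ=(6.9685−-6.5615)/(38.6100−25.0800)=1.0000; B=V−Δ·S=-29.8505
Check: Δ(0,0)·S0 + B(0,0) = 3.1495 = V0.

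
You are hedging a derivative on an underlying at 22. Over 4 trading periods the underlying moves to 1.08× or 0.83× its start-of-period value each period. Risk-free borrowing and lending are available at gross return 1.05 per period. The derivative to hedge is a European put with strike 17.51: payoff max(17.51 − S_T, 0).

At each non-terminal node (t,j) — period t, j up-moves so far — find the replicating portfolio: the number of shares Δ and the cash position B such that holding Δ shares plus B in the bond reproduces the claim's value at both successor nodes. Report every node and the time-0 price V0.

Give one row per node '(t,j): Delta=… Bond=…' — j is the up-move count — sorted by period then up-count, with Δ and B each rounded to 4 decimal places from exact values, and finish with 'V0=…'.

The replicating-portfolio and risk-neutral prices coincide; use p* = (1.05−0.83)/(1.08−0.83) = 0.8800 for the latter.
Payoff layer (t=4): V(4,0)=7.0692, V(4,1)=3.9243, V(4,2)=0.0000, V(4,3)=0.0000, V(4,4)=0.0000
(3,0): S=12.5793. Δ = (V_up−V_dn)/(S_up−S_dn) = (3.9243−7.0692)/(13.5857−10.4408) = -1.0000. V = [p*·3.9243 + (1−p*)·7.0692]/1.05 = 4.0969. B = V − Δ·S = 16.6762.
(3,1): S=16.3683. Δ = (V_up−V_dn)/(S_up−S_dn) = (0.0000−3.9243)/(17.6777−13.5857) = -0.9590. V = [p*·0.0000 + (1−p*)·3.9243]/1.05 = 0.4485. B = V − Δ·S = 16.1459.
(3,2): S=21.2985. Δ = (V_up−V_dn)/(S_up−S_dn) = (0.0000−0.0000)/(23.0023−17.6777) = 0.0000. V = [p*·0.0000 + (1−p*)·0.0000]/1.05 = 0.0000. B = V − Δ·S = 0.0000.
(3,3): S=27.7137. Δ = (V_up−V_dn)/(S_up−S_dn) = (0.0000−0.0000)/(29.9308−23.0023) = 0.0000. V = [p*·0.0000 + (1−p*)·0.0000]/1.05 = 0.0000. B = V − Δ·S = 0.0000.
(2,0): S=15.1558. Δ = (V_up−V_dn)/(S_up−S_dn) = (0.4485−4.0969)/(16.3683−12.5793) = -0.9629. V = [p*·0.4485 + (1−p*)·4.0969]/1.05 = 0.8441. B = V − Δ·S = 15.4376.
(2,1): S=19.7208. Δ = (V_up−V_dn)/(S_up−S_dn) = (0.0000−0.4485)/(21.2985−16.3683) = -0.0910. V = [p*·0.0000 + (1−p*)·0.4485]/1.05 = 0.0513. B = V − Δ·S = 1.8452.
(2,2): S=25.6608. Δ = (V_up−V_dn)/(S_up−S_dn) = (0.0000−0.0000)/(27.7137−21.2985) = 0.0000. V = [p*·0.0000 + (1−p*)·0.0000]/1.05 = 0.0000. B = V − Δ·S = 0.0000.
(1,0): S=18.2600. Δ = (V_up−V_dn)/(S_up−S_dn) = (0.0513−0.8441)/(19.7208−15.1558) = -0.1737. V = [p*·0.0513 + (1−p*)·0.8441]/1.05 = 0.1394. B = V − Δ·S = 3.3108.
(1,1): S=23.7600. Δ = (V_up−V_dn)/(S_up−S_dn) = (0.0000−0.0513)/(25.6608−19.7208) = -0.0086. V = [p*·0.0000 + (1−p*)·0.0513]/1.05 = 0.0059. B = V − Δ·S = 0.2109.
(0,0): S=22.0000. Δ = (V_up−V_dn)/(S_up−S_dn) = (0.0059−0.1394)/(23.7600−18.2600) = -0.0243. V = [p*·0.0059 + (1−p*)·0.1394]/1.05 = 0.0208. B = V − Δ·S = 0.5551.
Each (Δ,B) replicates both successor values, so the strategy is self-financing and V0 is arbitrage-free.

(0,0): Delta=-0.0243 Bond=0.5551
(1,0): Delta=-0.1737 Bond=3.3108
(1,1): Delta=-0.0086 Bond=0.2109
(2,0): Delta=-0.9629 Bond=15.4376
(2,1): Delta=-0.0910 Bond=1.8452
(2,2): Delta=0.0000 Bond=0.0000
(3,0): Delta=-1.0000 Bond=16.6762
(3,1): Delta=-0.9590 Bond=16.1459
(3,2): Delta=0.0000 Bond=0.0000
(3,3): Delta=0.0000 Bond=0.0000
V0=0.0208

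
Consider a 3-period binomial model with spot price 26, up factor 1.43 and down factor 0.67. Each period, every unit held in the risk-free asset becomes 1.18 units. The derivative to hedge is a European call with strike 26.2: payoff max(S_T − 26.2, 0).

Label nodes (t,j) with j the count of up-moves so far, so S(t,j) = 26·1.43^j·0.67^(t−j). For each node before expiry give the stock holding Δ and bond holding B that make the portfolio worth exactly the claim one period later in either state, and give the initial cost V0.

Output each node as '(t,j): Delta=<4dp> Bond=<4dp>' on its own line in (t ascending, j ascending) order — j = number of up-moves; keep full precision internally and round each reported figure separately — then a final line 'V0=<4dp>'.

Since d<R<u, set p* = (R−d)/(u−d) = 0.6711; price each node as the discounted p*-expectation of its children.
Terminal payoffs: V(3,0)=0.0000, V(3,1)=0.0000, V(3,2)=9.4222, V(3,3)=49.8294
Node (2,0) S=11.6714: V=(p*·0.0000+(1−p*)·0.0000)/1.18=0.0000; Δ=(0.0000−0.0000)/(16.6901−7.8198)=0.0000; B=V−Δ·S=0.0000
Node (2,1) S=24.9106: V=(p*·9.4222+(1−p*)·0.0000)/1.18=5.3583; Δ=(9.4222−0.0000)/(35.6222−16.6901)=0.4977; B=V−Δ·S=-7.0393
Node (2,2) S=53.1674: V=(p*·49.8294+(1−p*)·9.4222)/1.18=30.9640; Δ=(49.8294−9.4222)/(76.0294−35.6222)=1.0000; B=V−Δ·S=-22.2034
Node (1,0) S=17.4200: V=(p*·5.3583+(1−p*)·0.0000)/1.18=3.0472; Δ=(5.3583−0.0000)/(24.9106−11.6714)=0.4047; B=V−Δ·S=-4.0032
Node (1,1) S=37.1800: V=(p*·30.9640+(1−p*)·5.3583)/1.18=19.1026; Δ=(30.9640−5.3583)/(53.1674−24.9106)=0.9062; B=V−Δ·S=-14.5892
Node (0,0) S=26.0000: V=(p*·19.1026+(1−p*)·3.0472)/1.18=11.7129; Δ=(19.1026−3.0472)/(37.1800−17.4200)=0.8125; B=V−Δ·S=-9.4126
Each (Δ,B) replicates both successor values, so the strategy is self-financing and V0 is arbitrage-free.

(0,0): Delta=0.8125 Bond=-9.4126
(1,0): Delta=0.4047 Bond=-4.0032
(1,1): Delta=0.9062 Bond=-14.5892
(2,0): Delta=0.0000 Bond=0.0000
(2,1): Delta=0.4977 Bond=-7.0393
(2,2): Delta=1.0000 Bond=-22.2034
V0=11.7129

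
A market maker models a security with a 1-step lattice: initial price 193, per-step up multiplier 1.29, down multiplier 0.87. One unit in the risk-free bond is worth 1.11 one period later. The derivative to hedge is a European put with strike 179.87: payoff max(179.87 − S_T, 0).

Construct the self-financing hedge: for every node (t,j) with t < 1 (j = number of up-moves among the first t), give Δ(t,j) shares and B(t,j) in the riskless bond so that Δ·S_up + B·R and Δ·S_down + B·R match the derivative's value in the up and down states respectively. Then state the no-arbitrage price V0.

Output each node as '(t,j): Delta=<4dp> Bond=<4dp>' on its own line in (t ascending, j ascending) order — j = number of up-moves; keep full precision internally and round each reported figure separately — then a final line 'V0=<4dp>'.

Since d<R<u, set p* = (R−d)/(u−d) = 0.5714; price each node as the discounted p*-expectation of its children.
Payoff layer (t=1): V(1,0)=11.9600, V(1,1)=0.0000
(0,0): S=193.0000. Δ = (V_up−V_dn)/(S_up−S_dn) = (0.0000−11.9600)/(248.9700−167.9100) = -0.1475. V = [p*·0.0000 + (1−p*)·11.9600]/1.11 = 4.6178. B = V − Δ·S = 33.0940.
Root portfolio cost Δ·193+B reproduces V0=4.6178.

(0,0): Delta=-0.1475 Bond=33.0940
V0=4.6178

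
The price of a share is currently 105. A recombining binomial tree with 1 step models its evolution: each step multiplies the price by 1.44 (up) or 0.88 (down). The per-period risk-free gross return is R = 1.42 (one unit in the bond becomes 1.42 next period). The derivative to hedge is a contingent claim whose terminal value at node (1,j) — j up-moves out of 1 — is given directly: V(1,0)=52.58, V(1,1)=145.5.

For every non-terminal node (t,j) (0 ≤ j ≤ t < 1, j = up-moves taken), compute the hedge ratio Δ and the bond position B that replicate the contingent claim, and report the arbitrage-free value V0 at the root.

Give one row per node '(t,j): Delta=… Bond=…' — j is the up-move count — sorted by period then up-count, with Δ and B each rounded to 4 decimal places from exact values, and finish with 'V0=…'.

(0,0): Delta=1.5803 Bond=-65.8008
V0=100.1278

Under the risk-neutral measure, an up-move has probability p* = (R−d)/(u−d) = 0.9643 and values discount at R = 1.42.
Terminal payoffs: V(1,0)=52.5800, V(1,1)=145.5000
(0,0): S=105.0000. Δ = (V_up−V_dn)/(S_up−S_dn) = (145.5000−52.5800)/(151.2000−92.4000) = 1.5803. V = [p*·145.5000 + (1−p*)·52.5800]/1.42 = 100.1278. B = V − Δ·S = -65.8008.
The time-0 hedge costs 100.1278, which is the no-arbitrage price.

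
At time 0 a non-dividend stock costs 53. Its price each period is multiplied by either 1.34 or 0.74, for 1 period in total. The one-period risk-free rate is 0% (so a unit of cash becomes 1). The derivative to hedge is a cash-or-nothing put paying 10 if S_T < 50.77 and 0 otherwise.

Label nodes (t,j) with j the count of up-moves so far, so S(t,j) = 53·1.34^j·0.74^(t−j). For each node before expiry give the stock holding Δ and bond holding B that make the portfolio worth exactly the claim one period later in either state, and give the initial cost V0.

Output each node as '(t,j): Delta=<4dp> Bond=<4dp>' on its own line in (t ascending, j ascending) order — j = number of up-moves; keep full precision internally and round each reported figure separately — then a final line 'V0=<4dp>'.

(0,0): Delta=-0.3145 Bond=22.3333
V0=5.6667

Risk-neutral probability p* = (R−d)/(u−d) = (1−0.74)/(1.34−0.74) = 0.4333.
Payoff layer (t=1): V(1,0)=10.0000, V(1,1)=0.0000
(0,0): S=53.0000. Δ = (V_up−V_dn)/(S_up−S_dn) = (0.0000−10.0000)/(71.0200−39.2200) = -0.3145. V = [p*·0.0000 + (1−p*)·10.0000]/1 = 5.6667. B = V − Δ·S = 22.3333.
Root portfolio cost Δ·53+B reproduces V0=5.6667.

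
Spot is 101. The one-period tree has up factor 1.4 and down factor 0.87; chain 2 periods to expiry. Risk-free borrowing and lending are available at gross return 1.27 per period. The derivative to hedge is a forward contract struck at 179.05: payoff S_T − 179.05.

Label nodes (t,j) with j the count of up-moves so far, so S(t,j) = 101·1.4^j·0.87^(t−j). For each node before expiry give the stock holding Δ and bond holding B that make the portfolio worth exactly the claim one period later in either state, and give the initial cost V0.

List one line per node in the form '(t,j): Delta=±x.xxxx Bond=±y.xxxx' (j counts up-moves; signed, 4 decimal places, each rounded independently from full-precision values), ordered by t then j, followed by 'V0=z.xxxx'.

Under the risk-neutral measure, an up-move has probability p* = (R−d)/(u−d) = 0.7547 and values discount at R = 1.27.
At expiry t=2: V(2,0)=-102.6031, V(2,1)=-56.0320, V(2,2)=18.9100
(1,0): S=87.8700. Δ = (V_up−V_dn)/(S_up−S_dn) = (-56.0320−-102.6031)/(123.0180−76.4469) = 1.0000. V = [p*·-56.0320 + (1−p*)·-102.6031]/1.27 = -53.1143. B = V − Δ·S = -140.9843.
(1,1): S=141.4000. Δ = (V_up−V_dn)/(S_up−S_dn) = (18.9100−-56.0320)/(197.9600−123.0180) = 1.0000. V = [p*·18.9100 + (1−p*)·-56.0320]/1.27 = 0.4157. B = V − Δ·S = -140.9843.
(0,0): S=101.0000. Δ = (V_up−V_dn)/(S_up−S_dn) = (0.4157−-53.1143)/(141.4000−87.8700) = 1.0000. V = [p*·0.4157 + (1−p*)·-53.1143]/1.27 = -10.0112. B = V − Δ·S = -111.0112.
Self-financing check: at every node Δ·S+B equals the discounted successor values.

(0,0): Delta=1.0000 Bond=-111.0112
(1,0): Delta=1.0000 Bond=-140.9843
(1,1): Delta=1.0000 Bond=-140.9843
V0=-10.0112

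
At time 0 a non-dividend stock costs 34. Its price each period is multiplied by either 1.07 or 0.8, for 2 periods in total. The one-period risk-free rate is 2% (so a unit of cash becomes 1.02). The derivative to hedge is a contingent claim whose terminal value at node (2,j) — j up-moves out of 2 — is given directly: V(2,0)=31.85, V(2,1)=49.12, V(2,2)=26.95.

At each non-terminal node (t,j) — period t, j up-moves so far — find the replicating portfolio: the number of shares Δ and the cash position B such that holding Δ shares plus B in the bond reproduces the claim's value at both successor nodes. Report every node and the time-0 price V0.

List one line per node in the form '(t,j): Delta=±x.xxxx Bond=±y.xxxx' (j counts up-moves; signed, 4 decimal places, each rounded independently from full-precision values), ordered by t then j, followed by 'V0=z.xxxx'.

(0,0): Delta=-1.5877 Bond=86.4765
(1,0): Delta=2.3516 Bond=-18.9415
(1,1): Delta=-2.2570 Bond=112.5577
V0=32.4957

Under the risk-neutral measure, an up-move has probability p* = (R−d)/(u−d) = 0.8148 and values discount at R = 1.02.
Terminal values V(2,·): V(2,0)=31.8500, V(2,1)=49.1200, V(2,2)=26.9500
(1,0): S=27.2000. Δ = (V_up−V_dn)/(S_up−S_dn) = (49.1200−31.8500)/(29.1040−21.7600) = 2.3516. V = [p*·49.1200 + (1−p*)·31.8500]/1.02 = 45.0214. B = V − Δ·S = -18.9415.
(1,1): S=36.3800. Δ = (V_up−V_dn)/(S_up−S_dn) = (26.9500−49.1200)/(38.9266−29.1040) = -2.2570. V = [p*·26.9500 + (1−p*)·49.1200]/1.02 = 30.4466. B = V − Δ·S = 112.5577.
(0,0): S=34.0000. Δ = (V_up−V_dn)/(S_up−S_dn) = (30.4466−45.0214)/(36.3800−27.2000) = -1.5877. V = [p*·30.4466 + (1−p*)·45.0214]/1.02 = 32.4957. B = V − Δ·S = 86.4765.
Self-financing check: at every node Δ·S+B equals the discounted successor values.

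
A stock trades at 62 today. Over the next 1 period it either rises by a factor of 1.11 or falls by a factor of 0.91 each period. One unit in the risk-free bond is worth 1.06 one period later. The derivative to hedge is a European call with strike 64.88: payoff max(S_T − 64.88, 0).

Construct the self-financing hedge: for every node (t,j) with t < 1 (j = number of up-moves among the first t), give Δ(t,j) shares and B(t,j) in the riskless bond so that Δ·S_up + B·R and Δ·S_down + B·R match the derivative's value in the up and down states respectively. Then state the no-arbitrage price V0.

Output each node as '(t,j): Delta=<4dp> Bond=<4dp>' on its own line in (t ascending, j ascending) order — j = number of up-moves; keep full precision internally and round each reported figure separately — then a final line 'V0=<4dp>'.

(0,0): Delta=0.3177 Bond=-16.9123
V0=2.7877

Since d<R<u, set p* = (R−d)/(u−d) = 0.7500; price each node as the discounted p*-expectation of its children.
At expiry t=1: V(1,0)=0.0000, V(1,1)=3.9400
  t=0,j=0: stock 62.0000 → up 68.8200 (V=3.9400), down 56.4200 (V=0.0000). Price 2.7877; hedge Δ=0.3177, bond B=-16.9123.
Root portfolio cost Δ·62+B reproduces V0=2.7877.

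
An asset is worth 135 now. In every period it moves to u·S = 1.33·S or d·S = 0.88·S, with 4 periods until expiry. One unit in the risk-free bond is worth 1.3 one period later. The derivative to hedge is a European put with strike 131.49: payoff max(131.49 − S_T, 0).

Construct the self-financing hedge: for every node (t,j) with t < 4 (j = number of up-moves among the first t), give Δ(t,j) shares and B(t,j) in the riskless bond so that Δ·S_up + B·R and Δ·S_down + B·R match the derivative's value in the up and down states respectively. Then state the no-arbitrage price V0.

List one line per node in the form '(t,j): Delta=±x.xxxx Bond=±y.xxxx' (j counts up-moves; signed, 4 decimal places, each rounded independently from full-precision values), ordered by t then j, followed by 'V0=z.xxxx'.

(0,0): Delta=-0.0009 Bond=0.1312
(1,0): Delta=-0.0146 Bond=1.7947
(1,1): Delta=-0.0003 Bond=0.0546
(2,0): Delta=-0.1845 Bond=20.0923
(2,1): Delta=-0.0066 Bond=1.0647
(2,2): Delta=0.0000 Bond=0.0000
(3,0): Delta=-1.0000 Bond=101.1462
(3,1): Delta=-0.1459 Bond=20.7610
(3,2): Delta=0.0000 Bond=0.0000
(3,3): Delta=0.0000 Bond=0.0000
V0=0.0039

Under the risk-neutral measure, an up-move has probability p* = (R−d)/(u−d) = 0.9333 and values discount at R = 1.3.
Terminal values V(4,·): V(4,0)=50.5311, V(4,1)=9.1317, V(4,2)=0.0000, V(4,3)=0.0000, V(4,4)=0.0000
(3,0): S=91.9987. Δ = (V_up−V_dn)/(S_up−S_dn) = (9.1317−50.5311)/(122.3583−80.9589) = -1.0000. V = [p*·9.1317 + (1−p*)·50.5311]/1.3 = 9.1474. B = V − Δ·S = 101.1462.
(3,1): S=139.0435. Δ = (V_up−V_dn)/(S_up−S_dn) = (0.0000−9.1317)/(184.9279−122.3583) = -0.1459. V = [p*·0.0000 + (1−p*)·9.1317]/1.3 = 0.4683. B = V − Δ·S = 20.7610.
(3,2): S=210.1453. Δ = (V_up−V_dn)/(S_up−S_dn) = (0.0000−0.0000)/(279.4933−184.9279) = 0.0000. V = [p*·0.0000 + (1−p*)·0.0000]/1.3 = 0.0000. B = V − Δ·S = 0.0000.
(3,3): S=317.6060. Δ = (V_up−V_dn)/(S_up−S_dn) = (0.0000−0.0000)/(422.4160−279.4933) = 0.0000. V = [p*·0.0000 + (1−p*)·0.0000]/1.3 = 0.0000. B = V − Δ·S = 0.0000.
(2,0): S=104.5440. Δ = (V_up−V_dn)/(S_up−S_dn) = (0.4683−9.1474)/(139.0435−91.9987) = -0.1845. V = [p*·0.4683 + (1−p*)·9.1474]/1.3 = 0.8053. B = V − Δ·S = 20.0923.
(2,1): S=158.0040. Δ = (V_up−V_dn)/(S_up−S_dn) = (0.0000−0.4683)/(210.1453−139.0435) = -0.0066. V = [p*·0.0000 + (1−p*)·0.4683]/1.3 = 0.0240. B = V − Δ·S = 1.0647.
(2,2): S=238.8015. Δ = (V_up−V_dn)/(S_up−S_dn) = (0.0000−0.0000)/(317.6060−210.1453) = 0.0000. V = [p*·0.0000 + (1−p*)·0.0000]/1.3 = 0.0000. B = V − Δ·S = 0.0000.
(1,0): S=118.8000. Δ = (V_up−V_dn)/(S_up−S_dn) = (0.0240−0.8053)/(158.0040−104.5440) = -0.0146. V = [p*·0.0240 + (1−p*)·0.8053]/1.3 = 0.0585. B = V − Δ·S = 1.7947.
(1,1): S=179.5500. Δ = (V_up−V_dn)/(S_up−S_dn) = (0.0000−0.0240)/(238.8015−158.0040) = -0.0003. V = [p*·0.0000 + (1−p*)·0.0240]/1.3 = 0.0012. B = V − Δ·S = 0.0546.
(0,0): S=135.0000. Δ = (V_up−V_dn)/(S_up−S_dn) = (0.0012−0.0585)/(179.5500−118.8000) = -0.0009. V = [p*·0.0012 + (1−p*)·0.0585]/1.3 = 0.0039. B = V − Δ·S = 0.1312.
Check: Δ(0,0)·S0 + B(0,0) = 0.0039 = V0.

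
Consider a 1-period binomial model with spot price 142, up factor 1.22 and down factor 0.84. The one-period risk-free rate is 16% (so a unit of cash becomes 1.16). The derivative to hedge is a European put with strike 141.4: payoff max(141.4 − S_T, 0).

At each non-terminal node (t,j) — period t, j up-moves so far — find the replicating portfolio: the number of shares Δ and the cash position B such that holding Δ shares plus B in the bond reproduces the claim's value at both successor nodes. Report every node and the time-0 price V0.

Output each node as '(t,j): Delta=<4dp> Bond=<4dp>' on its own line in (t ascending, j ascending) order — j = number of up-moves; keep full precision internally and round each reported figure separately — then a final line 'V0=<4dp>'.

The replicating-portfolio and risk-neutral prices coincide; use p* = (1.16−0.84)/(1.22−0.84) = 0.8421 for the latter.
Terminal payoffs: V(1,0)=22.1200, V(1,1)=0.0000
  t=0,j=0: stock 142.0000 → up 173.2400 (V=0.0000), down 119.2800 (V=22.1200). Price 3.0109; hedge Δ=-0.4099, bond B=61.2214.
The time-0 hedge costs 3.0109, which is the no-arbitrage price.

(0,0): Delta=-0.4099 Bond=61.2214
V0=3.0109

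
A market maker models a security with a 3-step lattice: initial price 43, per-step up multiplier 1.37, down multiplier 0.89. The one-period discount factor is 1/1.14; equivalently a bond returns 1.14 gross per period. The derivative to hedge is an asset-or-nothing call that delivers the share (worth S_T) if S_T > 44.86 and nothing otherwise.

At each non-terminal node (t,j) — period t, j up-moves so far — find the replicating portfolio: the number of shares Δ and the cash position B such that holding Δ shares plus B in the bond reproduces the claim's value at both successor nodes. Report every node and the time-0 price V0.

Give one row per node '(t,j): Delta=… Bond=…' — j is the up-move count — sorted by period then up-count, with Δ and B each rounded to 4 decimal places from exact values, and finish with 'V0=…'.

Risk-neutral probability p* = (R−d)/(u−d) = (1.14−0.89)/(1.37−0.89) = 0.5208.
At expiry t=3: V(3,0)=0.0000, V(3,1)=46.6626, V(3,2)=71.8290, V(3,3)=110.5682
(2,0): S=34.0603. Δ = (V_up−V_dn)/(S_up−S_dn) = (46.6626−0.0000)/(46.6626−30.3137) = 2.8542. V = [p*·46.6626 + (1−p*)·0.0000]/1.14 = 21.3188. B = V − Δ·S = -75.8950.
(2,1): S=52.4299. Δ = (V_up−V_dn)/(S_up−S_dn) = (71.8290−46.6626)/(71.8290−46.6626) = 1.0000. V = [p*·71.8290 + (1−p*)·46.6626]/1.14 = 52.4299. B = V − Δ·S = 0.0000.
(2,2): S=80.7067. Δ = (V_up−V_dn)/(S_up−S_dn) = (110.5682−71.8290)/(110.5682−71.8290) = 1.0000. V = [p*·110.5682 + (1−p*)·71.8290]/1.14 = 80.7067. B = V − Δ·S = 0.0000.
(1,0): S=38.2700. Δ = (V_up−V_dn)/(S_up−S_dn) = (52.4299−21.3188)/(52.4299−34.0603) = 1.6936. V = [p*·52.4299 + (1−p*)·21.3188]/1.14 = 32.9145. B = V − Δ·S = -31.9003.
(1,1): S=58.9100. Δ = (V_up−V_dn)/(S_up−S_dn) = (80.7067−52.4299)/(80.7067−52.4299) = 1.0000. V = [p*·80.7067 + (1−p*)·52.4299]/1.14 = 58.9100. B = V − Δ·S = 0.0000.
(0,0): S=43.0000. Δ = (V_up−V_dn)/(S_up−S_dn) = (58.9100−32.9145)/(58.9100−38.2700) = 1.2595. V = [p*·58.9100 + (1−p*)·32.9145]/1.14 = 40.7490. B = V − Δ·S = -13.4084.
Check: Δ(0,0)·S0 + B(0,0) = 40.7490 = V0.

(0,0): Delta=1.2595 Bond=-13.4084
(1,0): Delta=1.6936 Bond=-31.9003
(1,1): Delta=1.0000 Bond=0.0000
(2,0): Delta=2.8542 Bond=-75.8950
(2,1): Delta=1.0000 Bond=0.0000
(2,2): Delta=1.0000 Bond=0.0000
V0=40.7490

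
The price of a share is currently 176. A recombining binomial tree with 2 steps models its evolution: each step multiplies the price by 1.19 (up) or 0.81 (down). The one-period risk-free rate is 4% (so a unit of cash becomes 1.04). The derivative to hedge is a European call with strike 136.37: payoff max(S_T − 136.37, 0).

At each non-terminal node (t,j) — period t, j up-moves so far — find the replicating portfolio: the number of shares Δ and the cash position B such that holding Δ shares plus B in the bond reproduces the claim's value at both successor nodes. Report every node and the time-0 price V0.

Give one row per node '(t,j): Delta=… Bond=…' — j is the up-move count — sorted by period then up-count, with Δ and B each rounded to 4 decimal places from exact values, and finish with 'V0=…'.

(0,0): Delta=0.8814 Bond=-102.1994
(1,0): Delta=0.6143 Bond=-68.2031
(1,1): Delta=1.0000 Bond=-131.1250
V0=52.9286

Under the risk-neutral measure, an up-move has probability p* = (R−d)/(u−d) = 0.6053 and values discount at R = 1.04.
Payoff layer (t=2): V(2,0)=0.0000, V(2,1)=33.2764, V(2,2)=112.8636
  t=1,j=0: stock 142.5600 → up 169.6464 (V=33.2764), down 115.4736 (V=0.0000). Price 19.3663; hedge Δ=0.6143, bond B=-68.2031.
  t=1,j=1: stock 209.4400 → up 249.2336 (V=112.8636), down 169.6464 (V=33.2764). Price 78.3150; hedge Δ=1.0000, bond B=-131.1250.
  t=0,j=0: stock 176.0000 → up 209.4400 (V=78.3150), down 142.5600 (V=19.3663). Price 52.9286; hedge Δ=0.8814, bond B=-102.1994.
Root portfolio cost Δ·176+B reproduces V0=52.9286.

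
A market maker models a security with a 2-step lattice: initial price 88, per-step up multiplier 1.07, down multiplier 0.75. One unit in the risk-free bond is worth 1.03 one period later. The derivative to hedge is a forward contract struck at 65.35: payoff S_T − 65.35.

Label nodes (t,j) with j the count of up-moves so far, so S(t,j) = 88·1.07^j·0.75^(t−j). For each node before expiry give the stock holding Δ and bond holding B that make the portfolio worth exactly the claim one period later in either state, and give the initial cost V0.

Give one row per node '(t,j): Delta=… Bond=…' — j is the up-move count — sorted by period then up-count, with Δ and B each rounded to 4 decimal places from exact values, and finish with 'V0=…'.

(0,0): Delta=1.0000 Bond=-61.5986
(1,0): Delta=1.0000 Bond=-63.4466
(1,1): Delta=1.0000 Bond=-63.4466
V0=26.4014

Risk-neutral probability p* = (R−d)/(u−d) = (1.03−0.75)/(1.07−0.75) = 0.8750.
Payoff layer (t=2): V(2,0)=-15.8500, V(2,1)=5.2700, V(2,2)=35.4012
(1,0): S=66.0000. Δ = (V_up−V_dn)/(S_up−S_dn) = (5.2700−-15.8500)/(70.6200−49.5000) = 1.0000. V = [p*·5.2700 + (1−p*)·-15.8500]/1.03 = 2.5534. B = V − Δ·S = -63.4466.
(1,1): S=94.1600. Δ = (V_up−V_dn)/(S_up−S_dn) = (35.4012−5.2700)/(100.7512−70.6200) = 1.0000. V = [p*·35.4012 + (1−p*)·5.2700]/1.03 = 30.7134. B = V − Δ·S = -63.4466.
(0,0): S=88.0000. Δ = (V_up−V_dn)/(S_up−S_dn) = (30.7134−2.5534)/(94.1600−66.0000) = 1.0000. V = [p*·30.7134 + (1−p*)·2.5534]/1.03 = 26.4014. B = V − Δ·S = -61.5986.
Root portfolio cost Δ·88+B reproduces V0=26.4014.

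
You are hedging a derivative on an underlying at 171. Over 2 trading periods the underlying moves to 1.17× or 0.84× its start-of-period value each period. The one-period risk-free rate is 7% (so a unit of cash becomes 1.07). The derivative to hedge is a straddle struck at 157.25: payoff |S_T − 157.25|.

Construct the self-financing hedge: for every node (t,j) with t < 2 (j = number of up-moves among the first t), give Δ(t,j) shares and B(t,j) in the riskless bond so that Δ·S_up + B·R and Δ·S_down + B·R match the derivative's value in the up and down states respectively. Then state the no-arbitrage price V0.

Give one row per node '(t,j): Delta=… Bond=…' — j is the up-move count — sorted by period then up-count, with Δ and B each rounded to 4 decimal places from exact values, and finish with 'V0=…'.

(0,0): Delta=0.6327 Bond=-68.6712
(1,0): Delta=-0.5439 Bond=95.5359
(1,1): Delta=1.0000 Bond=-146.9626
V0=39.5216

Under the risk-neutral measure, an up-move has probability p* = (R−d)/(u−d) = 0.6970 and values discount at R = 1.07.
Terminal values V(2,·): V(2,0)=36.5924, V(2,1)=10.8088, V(2,2)=76.8319
Node (1,0) S=143.6400: V=(p*·10.8088+(1−p*)·36.5924)/1.07=17.4037; Δ=(10.8088−36.5924)/(168.0588−120.6576)=-0.5439; B=V−Δ·S=95.5359
Node (1,1) S=200.0700: V=(p*·76.8319+(1−p*)·10.8088)/1.07=53.1074; Δ=(76.8319−10.8088)/(234.0819−168.0588)=1.0000; B=V−Δ·S=-146.9626
Node (0,0) S=171.0000: V=(p*·53.1074+(1−p*)·17.4037)/1.07=39.5216; Δ=(53.1074−17.4037)/(200.0700−143.6400)=0.6327; B=V−Δ·S=-68.6712
Check: Δ(0,0)·S0 + B(0,0) = 39.5216 = V0.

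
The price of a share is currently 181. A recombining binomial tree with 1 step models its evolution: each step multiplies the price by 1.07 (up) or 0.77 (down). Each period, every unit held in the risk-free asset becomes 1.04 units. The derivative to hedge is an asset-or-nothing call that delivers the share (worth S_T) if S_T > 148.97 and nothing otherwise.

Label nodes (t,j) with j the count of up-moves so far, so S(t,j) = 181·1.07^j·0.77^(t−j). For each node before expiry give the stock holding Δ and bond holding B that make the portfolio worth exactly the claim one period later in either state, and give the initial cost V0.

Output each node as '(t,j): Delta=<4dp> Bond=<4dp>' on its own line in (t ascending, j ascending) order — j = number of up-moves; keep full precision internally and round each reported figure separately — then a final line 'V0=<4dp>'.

(0,0): Delta=3.5667 Bond=-477.9676
V0=167.5990

Risk-neutral probability p* = (R−d)/(u−d) = (1.04−0.77)/(1.07−0.77) = 0.9000.
At expiry t=1: V(1,0)=0.0000, V(1,1)=193.6700
Node (0,0) S=181.0000: V=(p*·193.6700+(1−p*)·0.0000)/1.04=167.5990; Δ=(193.6700−0.0000)/(193.6700−139.3700)=3.5667; B=V−Δ·S=-477.9676
Self-financing check: at every node Δ·S+B equals the discounted successor values.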